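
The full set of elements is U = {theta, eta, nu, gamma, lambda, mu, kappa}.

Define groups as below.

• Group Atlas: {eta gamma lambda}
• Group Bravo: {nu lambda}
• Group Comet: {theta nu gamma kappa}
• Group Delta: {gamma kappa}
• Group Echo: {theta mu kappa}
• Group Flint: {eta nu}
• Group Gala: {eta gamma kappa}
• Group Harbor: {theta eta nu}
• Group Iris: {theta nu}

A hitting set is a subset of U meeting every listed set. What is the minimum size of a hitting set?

Take H = {nu, lambda, kappa}. Each listed group contains at least one of these, so H is a hitting set of size 3.
No choice of 2 elements meets every group, so 3 is the minimum.

3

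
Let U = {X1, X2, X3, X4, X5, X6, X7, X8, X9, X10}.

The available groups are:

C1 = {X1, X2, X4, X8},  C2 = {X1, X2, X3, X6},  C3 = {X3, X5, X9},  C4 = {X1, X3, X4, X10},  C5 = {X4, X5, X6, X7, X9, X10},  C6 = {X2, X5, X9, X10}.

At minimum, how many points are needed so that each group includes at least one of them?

2

Take H = {X1, X9}. Each listed group contains at least one of these, so H is a hitting set of size 2.
The groups C1, C3 are pairwise disjoint, so any hitting set needs a separate point for each — at least 2. Hence 2 is optimal.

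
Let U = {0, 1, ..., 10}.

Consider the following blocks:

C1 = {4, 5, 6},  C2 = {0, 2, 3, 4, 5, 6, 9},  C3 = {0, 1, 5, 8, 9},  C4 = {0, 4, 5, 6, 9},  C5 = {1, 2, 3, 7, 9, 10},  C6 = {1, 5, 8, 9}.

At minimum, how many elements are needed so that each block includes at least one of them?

Take H = {5, 10}. Each listed block contains at least one of these, so H is a hitting set of size 2.
The blocks C1, C5 are pairwise disjoint, so any hitting set needs a separate element for each — at least 2. Hence 2 is optimal.

2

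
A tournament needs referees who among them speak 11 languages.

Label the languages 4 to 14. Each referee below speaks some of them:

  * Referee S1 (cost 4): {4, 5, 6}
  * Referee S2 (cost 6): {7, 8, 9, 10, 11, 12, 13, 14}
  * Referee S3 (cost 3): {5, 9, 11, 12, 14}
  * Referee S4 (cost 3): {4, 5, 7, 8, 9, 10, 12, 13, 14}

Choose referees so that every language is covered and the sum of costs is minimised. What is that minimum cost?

S1, S3, S4 together cover every language (S1 ∪ S3 ∪ S4 = {4, 5, 6, 7, 8, 9, 10, 11, 12, 13, 14}); total cost 4 + 3 + 3 = 10.
No covering selection has total cost below 10.

10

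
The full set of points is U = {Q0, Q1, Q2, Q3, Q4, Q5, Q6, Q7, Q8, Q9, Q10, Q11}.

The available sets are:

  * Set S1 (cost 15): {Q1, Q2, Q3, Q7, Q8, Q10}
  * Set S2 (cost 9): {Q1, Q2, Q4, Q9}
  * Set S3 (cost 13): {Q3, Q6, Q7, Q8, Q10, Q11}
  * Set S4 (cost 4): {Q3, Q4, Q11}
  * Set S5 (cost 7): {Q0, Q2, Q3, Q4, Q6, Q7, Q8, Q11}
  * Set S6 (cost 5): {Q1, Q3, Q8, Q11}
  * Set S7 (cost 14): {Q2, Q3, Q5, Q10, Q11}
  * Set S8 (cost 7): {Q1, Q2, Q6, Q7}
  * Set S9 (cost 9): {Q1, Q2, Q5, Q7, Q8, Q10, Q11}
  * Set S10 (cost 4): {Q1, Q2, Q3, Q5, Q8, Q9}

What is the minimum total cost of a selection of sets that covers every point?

20

S5, S9, S10 together cover every point (S5 ∪ S9 ∪ S10 = {Q0, Q1, Q2, Q3, Q4, Q5, Q6, Q7, Q8, Q9, Q10, Q11}); total cost 7 + 9 + 4 = 20.
No covering selection has total cost below 20.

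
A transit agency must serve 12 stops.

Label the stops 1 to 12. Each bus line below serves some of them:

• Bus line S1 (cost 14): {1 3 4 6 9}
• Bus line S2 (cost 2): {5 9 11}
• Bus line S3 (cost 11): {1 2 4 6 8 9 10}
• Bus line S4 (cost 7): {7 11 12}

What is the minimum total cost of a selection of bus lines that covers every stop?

34

S1, S2, S3, S4 together cover every stop (S1 ∪ S2 ∪ S3 ∪ S4 = {1, 2, 3, 4, 5, 6, 7, 8, 9, 10, 11, 12}); total cost 14 + 2 + 11 + 7 = 34.
No covering selection has total cost below 34.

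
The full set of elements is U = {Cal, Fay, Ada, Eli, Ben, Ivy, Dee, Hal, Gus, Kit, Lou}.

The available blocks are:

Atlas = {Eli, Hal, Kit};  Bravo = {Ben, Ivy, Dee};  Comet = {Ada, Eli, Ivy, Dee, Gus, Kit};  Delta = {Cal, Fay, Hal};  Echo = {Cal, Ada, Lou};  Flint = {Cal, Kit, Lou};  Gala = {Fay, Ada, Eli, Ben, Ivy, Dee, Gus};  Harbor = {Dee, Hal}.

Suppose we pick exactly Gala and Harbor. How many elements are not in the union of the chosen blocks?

3

Union of Gala, Harbor = {Fay, Ada, Eli, Ben, Ivy, Dee, Hal, Gus}.
Not covered: Cal, Kit, Lou — 3 elements.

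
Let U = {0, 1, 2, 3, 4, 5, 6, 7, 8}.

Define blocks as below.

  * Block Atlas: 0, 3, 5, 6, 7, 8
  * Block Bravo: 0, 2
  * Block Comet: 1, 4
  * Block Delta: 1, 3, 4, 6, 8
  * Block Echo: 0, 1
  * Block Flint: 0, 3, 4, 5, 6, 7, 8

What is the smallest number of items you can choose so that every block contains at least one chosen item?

Take H = {0, 4}. Each listed block contains at least one of these, so H is a hitting set of size 2.
The blocks Bravo, Comet are pairwise disjoint, so any hitting set needs a separate item for each — at least 2. Hence 2 is optimal.

2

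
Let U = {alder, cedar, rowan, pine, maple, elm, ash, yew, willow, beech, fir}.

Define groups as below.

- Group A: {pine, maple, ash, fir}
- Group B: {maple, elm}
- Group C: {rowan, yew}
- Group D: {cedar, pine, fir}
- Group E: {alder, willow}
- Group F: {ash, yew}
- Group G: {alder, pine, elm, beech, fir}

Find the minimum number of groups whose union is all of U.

Take {A, C, D, E, G}. Their union is {alder, cedar, rowan, pine, maple, elm, ash, yew, willow, beech, fir}, which is all 11 items.
No 4 of the 7 groups cover everything (all 35 combinations miss at least one item), so 5 is optimal.

5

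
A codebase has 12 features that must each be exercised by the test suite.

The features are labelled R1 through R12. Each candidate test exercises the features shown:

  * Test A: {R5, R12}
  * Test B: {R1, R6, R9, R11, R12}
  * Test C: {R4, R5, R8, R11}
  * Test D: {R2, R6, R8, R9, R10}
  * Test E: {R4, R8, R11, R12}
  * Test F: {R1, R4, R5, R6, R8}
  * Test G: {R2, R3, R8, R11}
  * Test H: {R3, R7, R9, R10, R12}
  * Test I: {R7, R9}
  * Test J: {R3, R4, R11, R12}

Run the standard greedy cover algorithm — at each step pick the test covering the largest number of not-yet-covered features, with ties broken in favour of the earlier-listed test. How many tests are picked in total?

4

Greedy: pick B (covers 5 new) → pick C (covers 3 new) → pick H (covers 3 new) → pick D (covers 1 new). Total picks: 4.
(The true minimum cover uses only 3 tests, so greedy is not optimal here.)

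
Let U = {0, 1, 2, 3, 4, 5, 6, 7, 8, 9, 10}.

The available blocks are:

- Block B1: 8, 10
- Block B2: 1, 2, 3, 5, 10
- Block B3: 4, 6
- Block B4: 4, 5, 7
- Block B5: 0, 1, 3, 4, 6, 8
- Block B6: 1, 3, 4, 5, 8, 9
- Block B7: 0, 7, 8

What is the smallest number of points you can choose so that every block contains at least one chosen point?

The 3 points {1, 4, 8} hit every block.
The blocks B2, B3, B7 are pairwise disjoint, so any hitting set needs a separate point for each — at least 3. Hence 3 is optimal.

3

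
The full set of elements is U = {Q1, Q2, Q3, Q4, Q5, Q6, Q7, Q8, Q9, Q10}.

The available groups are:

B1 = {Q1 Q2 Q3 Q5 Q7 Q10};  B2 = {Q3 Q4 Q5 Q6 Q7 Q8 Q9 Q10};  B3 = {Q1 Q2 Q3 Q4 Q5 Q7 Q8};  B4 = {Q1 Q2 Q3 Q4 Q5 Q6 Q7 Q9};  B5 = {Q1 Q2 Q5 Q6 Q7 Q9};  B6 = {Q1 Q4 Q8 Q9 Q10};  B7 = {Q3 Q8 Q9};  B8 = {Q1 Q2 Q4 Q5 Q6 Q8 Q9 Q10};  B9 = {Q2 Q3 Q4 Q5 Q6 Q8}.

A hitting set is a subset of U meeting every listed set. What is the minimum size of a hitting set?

The 2 elements {Q7, Q8} hit every group.
No single element lies in every group, so at least 2 are needed and 2 is optimal.

2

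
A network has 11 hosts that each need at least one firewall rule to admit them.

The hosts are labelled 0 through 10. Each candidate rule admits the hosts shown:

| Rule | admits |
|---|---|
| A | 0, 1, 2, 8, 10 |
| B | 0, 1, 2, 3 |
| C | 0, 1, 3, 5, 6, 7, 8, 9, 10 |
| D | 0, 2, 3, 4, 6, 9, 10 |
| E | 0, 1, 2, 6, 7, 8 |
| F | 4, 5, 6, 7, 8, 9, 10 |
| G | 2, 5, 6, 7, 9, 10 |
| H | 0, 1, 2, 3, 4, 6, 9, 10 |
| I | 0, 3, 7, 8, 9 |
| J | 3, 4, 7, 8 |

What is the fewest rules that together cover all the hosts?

2

C and H together: C ∪ H = {0, 1, 2, 3, 4, 5, 6, 7, 8, 9, 10} — every host is covered.
No single rule has all 11 hosts (the largest, C, has 9), so 2 is optimal.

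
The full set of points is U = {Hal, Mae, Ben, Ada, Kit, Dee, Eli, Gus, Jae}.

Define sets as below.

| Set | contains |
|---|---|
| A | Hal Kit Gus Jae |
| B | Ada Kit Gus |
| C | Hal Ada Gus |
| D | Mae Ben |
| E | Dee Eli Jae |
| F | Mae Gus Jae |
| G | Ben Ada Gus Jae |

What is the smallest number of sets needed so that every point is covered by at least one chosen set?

Take {B, C, D, E}. Their union is {Hal, Mae, Ben, Ada, Kit, Dee, Eli, Gus, Jae}, which is all 9 points.
No 3 of the 7 sets cover everything (all 35 combinations miss at least one point), so 4 is optimal.

4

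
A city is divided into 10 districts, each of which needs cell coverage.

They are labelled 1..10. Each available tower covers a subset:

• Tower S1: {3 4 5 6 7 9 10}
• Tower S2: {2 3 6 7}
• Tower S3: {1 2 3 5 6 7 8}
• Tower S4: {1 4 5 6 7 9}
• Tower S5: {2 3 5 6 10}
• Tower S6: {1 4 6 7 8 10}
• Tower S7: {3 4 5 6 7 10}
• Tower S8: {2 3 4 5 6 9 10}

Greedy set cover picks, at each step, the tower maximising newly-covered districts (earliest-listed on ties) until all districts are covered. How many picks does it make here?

2

Greedy: pick S1 (covers 7 new) → pick S3 (covers 3 new). Total picks: 2.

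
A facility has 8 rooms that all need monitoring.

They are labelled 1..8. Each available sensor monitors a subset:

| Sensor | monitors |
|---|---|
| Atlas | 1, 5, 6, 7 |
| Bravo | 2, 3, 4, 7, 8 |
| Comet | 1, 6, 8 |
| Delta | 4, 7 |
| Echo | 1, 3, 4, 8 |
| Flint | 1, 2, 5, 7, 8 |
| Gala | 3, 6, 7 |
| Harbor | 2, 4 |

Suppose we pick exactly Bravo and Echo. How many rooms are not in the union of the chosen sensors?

2

Union of Bravo, Echo = {1, 2, 3, 4, 7, 8}.
Not covered: 5, 6 — 2 rooms.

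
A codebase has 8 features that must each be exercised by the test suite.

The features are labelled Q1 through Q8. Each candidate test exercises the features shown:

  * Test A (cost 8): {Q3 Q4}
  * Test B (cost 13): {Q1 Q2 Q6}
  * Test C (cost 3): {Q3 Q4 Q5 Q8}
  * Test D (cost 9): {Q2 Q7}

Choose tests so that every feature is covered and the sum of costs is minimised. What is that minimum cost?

25

B, C, D together cover every feature (B ∪ C ∪ D = {Q1, Q2, Q3, Q4, Q5, Q6, Q7, Q8}); total cost 13 + 3 + 9 = 25.
No covering selection has total cost below 25.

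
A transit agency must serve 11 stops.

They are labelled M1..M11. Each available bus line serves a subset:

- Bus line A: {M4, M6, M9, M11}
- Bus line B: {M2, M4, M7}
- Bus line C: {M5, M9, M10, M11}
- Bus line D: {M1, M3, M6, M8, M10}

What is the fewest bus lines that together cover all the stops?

3

Take {B, C, D}. Their union is {M1, M2, M3, M4, M5, M6, M7, M8, M9, M10, M11}, which is all 11 stops.
Each bus line has at most 5 stops, and 2·5 = 10 < 11 — so at least 3 bus lines are needed, and 3 is optimal.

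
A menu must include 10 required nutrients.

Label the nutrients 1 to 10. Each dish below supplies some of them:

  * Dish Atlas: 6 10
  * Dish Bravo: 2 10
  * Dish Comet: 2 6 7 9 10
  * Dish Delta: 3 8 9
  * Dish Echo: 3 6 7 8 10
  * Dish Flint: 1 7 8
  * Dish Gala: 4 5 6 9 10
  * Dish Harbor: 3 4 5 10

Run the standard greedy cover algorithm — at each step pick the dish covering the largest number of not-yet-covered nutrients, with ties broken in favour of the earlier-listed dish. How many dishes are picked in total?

Greedy: pick Comet (covers 5 new) → pick Harbor (covers 3 new) → pick Flint (covers 2 new). Total picks: 3.

3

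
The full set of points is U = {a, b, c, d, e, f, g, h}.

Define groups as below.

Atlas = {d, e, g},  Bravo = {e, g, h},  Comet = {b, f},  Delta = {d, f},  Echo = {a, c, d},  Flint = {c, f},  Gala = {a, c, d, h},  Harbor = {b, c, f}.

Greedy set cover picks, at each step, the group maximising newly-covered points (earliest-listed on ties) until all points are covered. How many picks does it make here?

3

Greedy: pick Gala (covers 4 new) → pick Atlas (covers 2 new) → pick Comet (covers 2 new). Total picks: 3.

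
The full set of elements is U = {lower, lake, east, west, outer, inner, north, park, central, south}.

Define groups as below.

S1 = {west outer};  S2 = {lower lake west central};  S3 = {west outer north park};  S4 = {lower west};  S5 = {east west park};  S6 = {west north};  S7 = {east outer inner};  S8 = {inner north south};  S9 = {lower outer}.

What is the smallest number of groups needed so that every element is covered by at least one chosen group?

S2 and S3 and S7 and S8 together: S2 ∪ S3 ∪ S7 ∪ S8 = {lower, lake, east, west, outer, inner, north, park, central, south} — every element is covered.
No 3 of the 9 groups cover everything (all 84 combinations miss at least one element), so 4 is optimal.

4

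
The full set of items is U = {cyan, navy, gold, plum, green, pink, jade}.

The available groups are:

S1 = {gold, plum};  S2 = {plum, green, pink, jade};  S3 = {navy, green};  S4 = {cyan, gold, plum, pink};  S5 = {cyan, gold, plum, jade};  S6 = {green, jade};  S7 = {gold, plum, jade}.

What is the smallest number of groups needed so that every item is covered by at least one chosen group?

3

Take {S3, S4, S5}. Their union is {cyan, navy, gold, plum, green, pink, jade}, which is all 7 items.
Only S3 contains navy, so S3 is forced; the remaining 5 items need at least 2 more groups (each remaining group adds at most 4) — so at least 3 groups are needed, and 3 is optimal.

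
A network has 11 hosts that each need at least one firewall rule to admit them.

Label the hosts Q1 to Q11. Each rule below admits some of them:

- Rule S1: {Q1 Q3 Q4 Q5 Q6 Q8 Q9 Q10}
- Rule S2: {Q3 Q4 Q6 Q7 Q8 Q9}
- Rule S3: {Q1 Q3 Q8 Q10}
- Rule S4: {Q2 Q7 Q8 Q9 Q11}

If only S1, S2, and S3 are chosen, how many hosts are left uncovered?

2

Union of S1, S2, S3 = {Q1, Q3, Q4, Q5, Q6, Q7, Q8, Q9, Q10}.
Not covered: Q2, Q11 — 2 hosts.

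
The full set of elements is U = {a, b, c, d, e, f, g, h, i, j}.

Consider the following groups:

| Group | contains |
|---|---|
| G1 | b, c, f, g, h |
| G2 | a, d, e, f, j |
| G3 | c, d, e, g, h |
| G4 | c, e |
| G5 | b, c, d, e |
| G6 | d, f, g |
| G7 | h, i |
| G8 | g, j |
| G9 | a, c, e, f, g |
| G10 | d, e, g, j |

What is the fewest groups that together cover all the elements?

Take {G1, G2, G7}. Their union is {a, b, c, d, e, f, g, h, i, j}, which is all 10 elements.
Only G7 contains i, so G7 is forced; the remaining 8 elements need at least 2 more groups (each remaining group adds at most 5) — so at least 3 groups are needed, and 3 is optimal.

3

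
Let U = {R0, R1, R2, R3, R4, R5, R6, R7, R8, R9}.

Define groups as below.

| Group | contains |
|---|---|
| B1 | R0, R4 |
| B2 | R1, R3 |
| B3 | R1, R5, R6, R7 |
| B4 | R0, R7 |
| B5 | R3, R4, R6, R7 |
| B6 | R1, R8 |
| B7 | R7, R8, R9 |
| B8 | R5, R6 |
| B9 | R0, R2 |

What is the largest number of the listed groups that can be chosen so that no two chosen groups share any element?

B1, B2, B7, B8 are pairwise disjoint (B1={R0,R4}; B2={R1,R3}; B7={R7,R8,R9}; B8={R5,R6}).
Every remaining group overlaps one of these, and no 5 of the listed groups are pairwise disjoint, so 4 is the maximum.

4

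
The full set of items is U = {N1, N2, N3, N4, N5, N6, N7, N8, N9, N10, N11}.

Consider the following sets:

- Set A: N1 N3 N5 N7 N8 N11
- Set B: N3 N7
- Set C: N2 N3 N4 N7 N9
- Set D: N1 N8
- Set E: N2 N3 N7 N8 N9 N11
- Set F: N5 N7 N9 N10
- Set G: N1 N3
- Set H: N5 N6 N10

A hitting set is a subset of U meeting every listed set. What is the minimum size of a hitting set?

3

Take T = {N1, N7, N10}. Each listed set contains at least one of these, so T is a hitting set of size 3.
The sets B, D, H are pairwise disjoint, so any hitting set needs a separate item for each — at least 3. Hence 3 is optimal.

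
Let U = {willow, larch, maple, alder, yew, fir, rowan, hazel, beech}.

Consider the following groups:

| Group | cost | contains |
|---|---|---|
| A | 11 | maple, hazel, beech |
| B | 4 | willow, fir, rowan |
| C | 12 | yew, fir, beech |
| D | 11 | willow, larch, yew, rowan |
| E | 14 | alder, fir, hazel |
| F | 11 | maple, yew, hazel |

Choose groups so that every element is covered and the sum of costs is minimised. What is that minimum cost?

36

A, D, E together cover every element (A ∪ D ∪ E = {willow, larch, maple, alder, yew, fir, rowan, hazel, beech}); total cost 11 + 11 + 14 = 36.
The greedy pick B, A, D, E costs 40; no covering selection beats 36.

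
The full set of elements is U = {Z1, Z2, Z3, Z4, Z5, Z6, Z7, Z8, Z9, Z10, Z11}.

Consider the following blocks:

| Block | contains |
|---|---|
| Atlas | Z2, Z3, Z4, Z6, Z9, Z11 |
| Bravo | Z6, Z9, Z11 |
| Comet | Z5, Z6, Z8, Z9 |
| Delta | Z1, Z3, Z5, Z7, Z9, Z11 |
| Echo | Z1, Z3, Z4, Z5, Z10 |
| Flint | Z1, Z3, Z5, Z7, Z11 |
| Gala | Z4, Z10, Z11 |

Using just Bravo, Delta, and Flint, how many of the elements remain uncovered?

4

Union of Bravo, Delta, Flint = {Z1, Z3, Z5, Z6, Z7, Z9, Z11}.
Not covered: Z2, Z4, Z8, Z10 — 4 elements.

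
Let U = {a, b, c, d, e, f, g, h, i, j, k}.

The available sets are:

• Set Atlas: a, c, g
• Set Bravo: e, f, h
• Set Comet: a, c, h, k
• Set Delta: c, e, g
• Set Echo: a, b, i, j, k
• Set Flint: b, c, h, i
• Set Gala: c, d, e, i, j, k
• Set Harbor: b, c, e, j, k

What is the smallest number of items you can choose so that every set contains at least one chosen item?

T = {a, b, e} meets every set (each contains at least one member of T), and |T| = 3.
No choice of 2 items meets every set, so 3 is the minimum.

3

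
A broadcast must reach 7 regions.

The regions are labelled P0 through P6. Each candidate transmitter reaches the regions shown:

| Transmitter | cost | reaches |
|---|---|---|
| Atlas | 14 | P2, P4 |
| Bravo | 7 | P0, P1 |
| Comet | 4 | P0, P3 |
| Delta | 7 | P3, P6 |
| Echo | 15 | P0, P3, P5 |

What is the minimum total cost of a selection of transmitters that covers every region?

Atlas, Bravo, Delta, Echo together cover every region (Atlas ∪ Bravo ∪ Delta ∪ Echo = {P0, P1, P2, P3, P4, P5, P6}); total cost 14 + 7 + 7 + 15 = 43.
The greedy pick Comet, Atlas, Bravo, Delta, Echo costs 47; no covering selection beats 43.

43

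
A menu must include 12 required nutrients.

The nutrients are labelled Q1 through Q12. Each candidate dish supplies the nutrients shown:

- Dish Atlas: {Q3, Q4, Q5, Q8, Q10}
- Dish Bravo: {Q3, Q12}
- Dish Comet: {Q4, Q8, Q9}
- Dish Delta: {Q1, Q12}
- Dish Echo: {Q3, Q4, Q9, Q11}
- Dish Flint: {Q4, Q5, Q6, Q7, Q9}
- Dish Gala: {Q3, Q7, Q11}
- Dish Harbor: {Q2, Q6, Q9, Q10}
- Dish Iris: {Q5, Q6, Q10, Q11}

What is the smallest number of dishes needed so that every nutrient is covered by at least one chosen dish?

Atlas and Delta and Gala and Harbor together: Atlas ∪ Delta ∪ Gala ∪ Harbor = {Q1, Q2, Q3, Q4, Q5, Q6, Q7, Q8, Q9, Q10, Q11, Q12} — every nutrient is covered.
No 3 of the 9 dishes cover everything (all 84 combinations miss at least one nutrient), so 4 is optimal.

4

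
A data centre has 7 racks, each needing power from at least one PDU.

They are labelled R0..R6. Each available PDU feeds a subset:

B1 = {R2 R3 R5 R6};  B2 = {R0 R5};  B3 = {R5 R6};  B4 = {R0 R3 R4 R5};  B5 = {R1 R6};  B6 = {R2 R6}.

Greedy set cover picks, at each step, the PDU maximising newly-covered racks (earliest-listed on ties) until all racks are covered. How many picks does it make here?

3

Greedy: pick B1 (covers 4 new) → pick B4 (covers 2 new) → pick B5 (covers 1 new). Total picks: 3.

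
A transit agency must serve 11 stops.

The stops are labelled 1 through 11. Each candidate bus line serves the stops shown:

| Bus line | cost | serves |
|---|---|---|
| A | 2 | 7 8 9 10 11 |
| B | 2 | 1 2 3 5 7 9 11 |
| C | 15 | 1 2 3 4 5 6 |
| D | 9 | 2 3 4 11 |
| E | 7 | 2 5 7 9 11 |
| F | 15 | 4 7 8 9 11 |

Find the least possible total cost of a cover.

A, C together cover every stop (A ∪ C = {1, 2, 3, 4, 5, 6, 7, 8, 9, 10, 11}); total cost 2 + 15 = 17.
The greedy pick B, A, C costs 19; no covering selection beats 17.

17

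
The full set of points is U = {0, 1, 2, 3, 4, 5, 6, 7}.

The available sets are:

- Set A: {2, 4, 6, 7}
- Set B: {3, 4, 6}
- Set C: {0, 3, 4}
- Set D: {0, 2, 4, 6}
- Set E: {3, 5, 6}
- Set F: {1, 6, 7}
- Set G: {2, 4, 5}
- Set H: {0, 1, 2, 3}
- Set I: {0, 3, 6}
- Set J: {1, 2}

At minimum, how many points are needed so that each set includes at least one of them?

3

The 3 points {1, 2, 3} hit every set.
No choice of 2 points meets every set, so 3 is the minimum.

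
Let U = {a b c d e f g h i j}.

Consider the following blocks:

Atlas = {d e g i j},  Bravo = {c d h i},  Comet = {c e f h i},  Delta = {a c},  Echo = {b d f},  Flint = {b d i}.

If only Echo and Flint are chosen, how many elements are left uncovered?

Union of Echo, Flint = {b, d, f, i}.
Not covered: a, c, e, g, h, j — 6 elements.

6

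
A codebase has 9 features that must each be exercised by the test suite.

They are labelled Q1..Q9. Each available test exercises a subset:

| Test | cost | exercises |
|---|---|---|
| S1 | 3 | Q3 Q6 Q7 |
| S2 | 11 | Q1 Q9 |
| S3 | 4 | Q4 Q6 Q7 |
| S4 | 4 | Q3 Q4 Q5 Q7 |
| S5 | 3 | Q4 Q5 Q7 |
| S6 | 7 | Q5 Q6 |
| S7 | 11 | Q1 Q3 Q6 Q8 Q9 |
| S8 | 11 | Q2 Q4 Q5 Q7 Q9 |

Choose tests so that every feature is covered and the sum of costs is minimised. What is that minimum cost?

22

S7, S8 together cover every feature (S7 ∪ S8 = {Q1, Q2, Q3, Q4, Q5, Q6, Q7, Q8, Q9}); total cost 11 + 11 = 22.
The greedy pick S1, S5, S7, S8 costs 28; no covering selection beats 22.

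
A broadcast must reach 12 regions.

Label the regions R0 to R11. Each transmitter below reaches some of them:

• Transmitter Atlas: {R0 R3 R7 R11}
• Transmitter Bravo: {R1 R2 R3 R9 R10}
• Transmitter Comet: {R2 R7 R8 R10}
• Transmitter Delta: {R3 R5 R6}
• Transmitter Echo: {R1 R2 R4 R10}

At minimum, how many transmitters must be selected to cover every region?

Atlas and Bravo and Comet and Delta and Echo together: Atlas ∪ Bravo ∪ Comet ∪ Delta ∪ Echo = {R0, R1, R2, R3, R4, R5, R6, R7, R8, R9, R10, R11} — every region is covered.
No 4 of the 5 transmitters cover everything (all 5 combinations miss at least one region), so 5 is optimal.

5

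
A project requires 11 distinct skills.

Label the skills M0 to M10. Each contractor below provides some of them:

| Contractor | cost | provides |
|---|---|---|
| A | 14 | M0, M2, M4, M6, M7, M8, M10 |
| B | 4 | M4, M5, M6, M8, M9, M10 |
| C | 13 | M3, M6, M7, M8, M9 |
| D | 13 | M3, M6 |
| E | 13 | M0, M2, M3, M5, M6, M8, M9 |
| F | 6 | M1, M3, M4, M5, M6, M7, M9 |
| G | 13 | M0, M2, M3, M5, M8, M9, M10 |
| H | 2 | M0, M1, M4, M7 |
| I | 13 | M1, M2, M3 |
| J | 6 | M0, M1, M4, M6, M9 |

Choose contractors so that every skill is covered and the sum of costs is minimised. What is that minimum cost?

F, G together cover every skill (F ∪ G = {M0, M1, M2, M3, M4, M5, M6, M7, M8, M9, M10}); total cost 6 + 13 = 19.
The greedy pick H, B, F, E costs 25; no covering selection beats 19.

19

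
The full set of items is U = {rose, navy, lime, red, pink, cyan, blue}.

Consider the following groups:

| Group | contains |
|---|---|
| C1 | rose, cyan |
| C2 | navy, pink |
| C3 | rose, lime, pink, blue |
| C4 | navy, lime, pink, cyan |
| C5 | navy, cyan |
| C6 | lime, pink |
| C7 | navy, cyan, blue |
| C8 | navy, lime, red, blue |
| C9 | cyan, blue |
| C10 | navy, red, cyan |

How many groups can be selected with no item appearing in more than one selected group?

2

C5, C6 are pairwise disjoint (C5={navy,cyan}; C6={lime,pink}).
Every remaining group overlaps one of these, and no 3 of the listed groups are pairwise disjoint, so 2 is the maximum.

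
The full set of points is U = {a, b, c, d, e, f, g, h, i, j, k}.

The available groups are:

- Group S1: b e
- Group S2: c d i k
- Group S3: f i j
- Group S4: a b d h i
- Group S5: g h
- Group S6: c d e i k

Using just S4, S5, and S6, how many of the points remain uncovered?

Union of S4, S5, S6 = {a, b, c, d, e, g, h, i, k}.
Not covered: f, j — 2 points.

2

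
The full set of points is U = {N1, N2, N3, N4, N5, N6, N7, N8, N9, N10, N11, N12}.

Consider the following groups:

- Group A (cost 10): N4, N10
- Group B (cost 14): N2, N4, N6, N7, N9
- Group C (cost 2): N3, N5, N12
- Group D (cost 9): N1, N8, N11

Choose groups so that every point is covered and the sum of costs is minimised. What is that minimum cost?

35

A, B, C, D together cover every point (A ∪ B ∪ C ∪ D = {N1, N2, N3, N4, N5, N6, N7, N8, N9, N10, N11, N12}); total cost 10 + 14 + 2 + 9 = 35.
No covering selection has total cost below 35.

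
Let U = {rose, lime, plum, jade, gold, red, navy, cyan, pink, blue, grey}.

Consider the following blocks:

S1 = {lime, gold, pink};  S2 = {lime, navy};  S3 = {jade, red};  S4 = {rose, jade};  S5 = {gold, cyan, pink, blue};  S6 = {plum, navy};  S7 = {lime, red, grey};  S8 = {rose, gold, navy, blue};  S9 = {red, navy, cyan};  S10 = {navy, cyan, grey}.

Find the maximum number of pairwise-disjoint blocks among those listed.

S4, S5, S6, S7 are pairwise disjoint (S4={rose,jade}; S5={gold,cyan,pink,blue}; S6={plum,navy}; S7={lime,red,grey}).
Every remaining block overlaps one of these, and no 5 of the listed blocks are pairwise disjoint, so 4 is the maximum.

4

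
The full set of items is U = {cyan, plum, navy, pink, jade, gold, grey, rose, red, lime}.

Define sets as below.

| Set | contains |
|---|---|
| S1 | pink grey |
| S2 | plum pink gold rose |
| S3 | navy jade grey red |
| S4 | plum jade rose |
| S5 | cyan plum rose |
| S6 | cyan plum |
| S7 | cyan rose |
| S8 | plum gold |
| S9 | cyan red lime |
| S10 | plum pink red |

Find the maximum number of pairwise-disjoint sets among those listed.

S3, S7, S8 are pairwise disjoint (S3={navy,jade,grey,red}; S7={cyan,rose}; S8={plum,gold}).
Every remaining set overlaps one of these, and no 4 of the listed sets are pairwise disjoint, so 3 is the maximum.

3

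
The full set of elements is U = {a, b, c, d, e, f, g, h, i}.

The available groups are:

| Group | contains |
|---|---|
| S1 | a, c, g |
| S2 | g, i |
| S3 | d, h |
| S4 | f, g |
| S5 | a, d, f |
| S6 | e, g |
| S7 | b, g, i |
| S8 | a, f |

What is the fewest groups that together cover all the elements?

5

S1 and S3 and S4 and S6 and S7 together: S1 ∪ S3 ∪ S4 ∪ S6 ∪ S7 = {a, b, c, d, e, f, g, h, i} — every element is covered.
No 4 of the 8 groups cover everything (all 70 combinations miss at least one element), so 5 is optimal.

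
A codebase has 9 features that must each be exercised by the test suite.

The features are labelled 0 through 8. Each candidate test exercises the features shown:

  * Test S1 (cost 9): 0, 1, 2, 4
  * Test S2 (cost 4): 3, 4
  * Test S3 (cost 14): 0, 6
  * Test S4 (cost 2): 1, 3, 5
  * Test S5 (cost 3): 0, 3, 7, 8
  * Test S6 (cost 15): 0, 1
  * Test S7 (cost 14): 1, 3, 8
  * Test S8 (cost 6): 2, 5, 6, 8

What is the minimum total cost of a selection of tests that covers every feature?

15

S2, S4, S5, S8 together cover every feature (S2 ∪ S4 ∪ S5 ∪ S8 = {0, 1, 2, 3, 4, 5, 6, 7, 8}); total cost 4 + 2 + 3 + 6 = 15.
No covering selection has total cost below 15.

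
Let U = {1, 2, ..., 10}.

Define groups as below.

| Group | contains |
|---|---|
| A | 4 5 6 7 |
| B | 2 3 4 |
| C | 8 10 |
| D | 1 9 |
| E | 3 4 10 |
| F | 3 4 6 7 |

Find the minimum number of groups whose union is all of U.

A, B, C, and D cover everything between them: the union {1, 2, 3, 4, 5, 6, 7, 8, 9, 10} is all of U.
Only B contains 2, so B is forced; the remaining 7 elements need at least 3 more groups (each remaining group adds at most 3) — so at least 4 groups are needed, and 4 is optimal.

4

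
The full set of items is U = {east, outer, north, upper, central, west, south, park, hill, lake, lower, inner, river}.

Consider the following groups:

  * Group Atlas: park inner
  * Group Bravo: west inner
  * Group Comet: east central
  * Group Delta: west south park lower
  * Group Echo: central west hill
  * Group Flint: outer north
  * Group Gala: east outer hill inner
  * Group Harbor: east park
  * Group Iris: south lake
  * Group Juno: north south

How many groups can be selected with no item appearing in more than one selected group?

4

Atlas, Comet, Flint, Iris are pairwise disjoint (Atlas={park,inner}; Comet={east,central}; Flint={outer,north}; Iris={south,lake}).
Every remaining group overlaps one of these, and no 5 of the listed groups are pairwise disjoint, so 4 is the maximum.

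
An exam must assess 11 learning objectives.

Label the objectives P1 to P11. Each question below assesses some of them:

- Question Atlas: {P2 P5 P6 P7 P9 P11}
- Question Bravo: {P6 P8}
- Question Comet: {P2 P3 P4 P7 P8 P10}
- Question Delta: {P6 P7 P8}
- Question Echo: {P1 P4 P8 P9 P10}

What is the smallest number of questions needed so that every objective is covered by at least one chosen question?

3

Atlas and Comet and Echo together: Atlas ∪ Comet ∪ Echo = {P1, P2, P3, P4, P5, P6, P7, P8, P9, P10, P11} — every objective is covered.
Only Echo contains P1, so Echo is forced; the remaining 6 objectives need at least 2 more questions (each remaining question adds at most 5) — so at least 3 questions are needed, and 3 is optimal.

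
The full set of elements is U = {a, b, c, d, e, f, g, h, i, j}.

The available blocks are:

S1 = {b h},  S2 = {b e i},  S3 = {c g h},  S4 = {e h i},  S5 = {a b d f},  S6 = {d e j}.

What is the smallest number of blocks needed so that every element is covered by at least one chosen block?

4

S2 and S3 and S5 and S6 together: S2 ∪ S3 ∪ S5 ∪ S6 = {a, b, c, d, e, f, g, h, i, j} — every element is covered.
Only S6 contains j, so S6 is forced; the remaining 7 elements need at least 3 more blocks (each remaining block adds at most 3) — so at least 4 blocks are needed, and 4 is optimal.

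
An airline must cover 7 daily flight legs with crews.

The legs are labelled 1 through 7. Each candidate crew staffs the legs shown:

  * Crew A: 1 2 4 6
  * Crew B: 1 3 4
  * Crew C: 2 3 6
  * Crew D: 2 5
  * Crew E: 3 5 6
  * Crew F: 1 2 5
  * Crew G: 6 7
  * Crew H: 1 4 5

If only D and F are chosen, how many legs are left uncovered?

Union of D, F = {1, 2, 5}.
Not covered: 3, 4, 6, 7 — 4 legs.

4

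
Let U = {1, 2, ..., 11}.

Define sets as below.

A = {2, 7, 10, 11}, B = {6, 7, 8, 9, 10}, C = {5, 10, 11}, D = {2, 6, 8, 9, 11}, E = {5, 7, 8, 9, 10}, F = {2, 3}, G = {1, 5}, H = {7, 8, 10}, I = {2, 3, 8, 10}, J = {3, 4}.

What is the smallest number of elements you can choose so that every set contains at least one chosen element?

T = {3, 5, 7, 11} meets every set (each contains at least one member of T), and |T| = 4.
No choice of 3 elements meets every set, so 4 is the minimum.

4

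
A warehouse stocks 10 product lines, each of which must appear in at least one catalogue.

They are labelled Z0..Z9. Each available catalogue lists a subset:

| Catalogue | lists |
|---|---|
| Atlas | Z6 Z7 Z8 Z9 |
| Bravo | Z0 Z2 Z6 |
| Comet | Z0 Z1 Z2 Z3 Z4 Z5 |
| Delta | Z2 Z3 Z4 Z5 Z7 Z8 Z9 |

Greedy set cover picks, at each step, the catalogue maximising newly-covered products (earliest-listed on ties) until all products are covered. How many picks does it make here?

Greedy: pick Delta (covers 7 new) → pick Bravo (covers 2 new) → pick Comet (covers 1 new). Total picks: 3.
(The true minimum cover uses only 2 catalogues, so greedy is not optimal here.)

3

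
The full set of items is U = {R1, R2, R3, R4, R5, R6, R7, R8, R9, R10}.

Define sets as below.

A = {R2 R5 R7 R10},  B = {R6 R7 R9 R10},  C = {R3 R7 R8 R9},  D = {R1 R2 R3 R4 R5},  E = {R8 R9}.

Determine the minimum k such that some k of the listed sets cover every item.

B, D, and E cover everything between them: the union {R1, R2, R3, R4, R5, R6, R7, R8, R9, R10} is all of U.
Only D contains R1, so D is forced; the remaining 5 items need at least 2 more sets (each remaining set adds at most 4) — so at least 3 sets are needed, and 3 is optimal.

3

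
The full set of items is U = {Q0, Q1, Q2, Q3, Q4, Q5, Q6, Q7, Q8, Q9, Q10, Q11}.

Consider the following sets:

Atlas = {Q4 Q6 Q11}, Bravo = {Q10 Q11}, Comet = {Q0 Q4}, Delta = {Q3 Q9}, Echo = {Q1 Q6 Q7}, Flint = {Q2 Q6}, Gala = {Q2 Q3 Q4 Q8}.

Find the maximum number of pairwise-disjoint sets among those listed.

Bravo, Comet, Delta, Flint are pairwise disjoint (Bravo={Q10,Q11}; Comet={Q0,Q4}; Delta={Q3,Q9}; Flint={Q2,Q6}).
Every remaining set overlaps one of these, and no 5 of the listed sets are pairwise disjoint, so 4 is the maximum.

4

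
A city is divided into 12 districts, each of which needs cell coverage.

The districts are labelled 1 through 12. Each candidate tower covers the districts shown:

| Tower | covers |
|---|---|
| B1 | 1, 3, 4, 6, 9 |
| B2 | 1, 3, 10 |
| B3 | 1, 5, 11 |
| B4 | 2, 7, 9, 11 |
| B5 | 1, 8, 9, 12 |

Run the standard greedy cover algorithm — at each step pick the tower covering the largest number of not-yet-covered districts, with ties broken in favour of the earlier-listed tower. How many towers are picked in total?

5

Greedy: pick B1 (covers 5 new) → pick B4 (covers 3 new) → pick B5 (covers 2 new) → pick B2 (covers 1 new) → pick B3 (covers 1 new). Total picks: 5.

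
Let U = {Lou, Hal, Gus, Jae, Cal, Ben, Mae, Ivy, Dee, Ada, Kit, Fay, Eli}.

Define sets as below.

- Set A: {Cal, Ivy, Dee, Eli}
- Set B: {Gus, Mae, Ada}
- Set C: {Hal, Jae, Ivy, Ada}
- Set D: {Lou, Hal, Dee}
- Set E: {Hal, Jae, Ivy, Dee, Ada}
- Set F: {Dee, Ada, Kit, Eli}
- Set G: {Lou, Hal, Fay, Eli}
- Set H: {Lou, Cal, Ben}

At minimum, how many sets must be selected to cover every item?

5

B and E and F and G and H together: B ∪ E ∪ F ∪ G ∪ H = {Lou, Hal, Gus, Jae, Cal, Ben, Mae, Ivy, Dee, Ada, Kit, Fay, Eli} — every item is covered.
No 4 of the 8 sets cover everything (all 70 combinations miss at least one item), so 5 is optimal.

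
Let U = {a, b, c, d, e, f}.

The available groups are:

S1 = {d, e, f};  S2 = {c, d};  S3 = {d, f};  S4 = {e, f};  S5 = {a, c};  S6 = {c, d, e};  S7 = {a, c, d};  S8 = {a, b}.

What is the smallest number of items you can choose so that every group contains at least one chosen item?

3

The 3 items {a, d, f} hit every group.
The groups S2, S4, S8 are pairwise disjoint, so any hitting set needs a separate item for each — at least 3. Hence 3 is optimal.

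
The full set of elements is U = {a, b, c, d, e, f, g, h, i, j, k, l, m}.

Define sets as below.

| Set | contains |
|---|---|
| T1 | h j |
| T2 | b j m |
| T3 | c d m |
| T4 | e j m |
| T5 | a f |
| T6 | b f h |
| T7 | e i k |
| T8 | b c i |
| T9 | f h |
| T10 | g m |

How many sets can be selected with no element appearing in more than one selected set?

T1, T5, T8, T10 are pairwise disjoint (T1={h,j}; T5={a,f}; T8={b,c,i}; T10={g,m}).
Every remaining set overlaps one of these, and no 5 of the listed sets are pairwise disjoint, so 4 is the maximum.

4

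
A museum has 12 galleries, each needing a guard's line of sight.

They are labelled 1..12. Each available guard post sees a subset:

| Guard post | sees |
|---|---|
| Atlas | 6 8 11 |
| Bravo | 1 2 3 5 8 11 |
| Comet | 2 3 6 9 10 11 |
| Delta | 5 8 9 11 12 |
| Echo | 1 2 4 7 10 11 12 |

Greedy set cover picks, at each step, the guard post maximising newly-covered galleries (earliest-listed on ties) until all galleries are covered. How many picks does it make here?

Greedy: pick Echo (covers 7 new) → pick Bravo (covers 3 new) → pick Comet (covers 2 new). Total picks: 3.

3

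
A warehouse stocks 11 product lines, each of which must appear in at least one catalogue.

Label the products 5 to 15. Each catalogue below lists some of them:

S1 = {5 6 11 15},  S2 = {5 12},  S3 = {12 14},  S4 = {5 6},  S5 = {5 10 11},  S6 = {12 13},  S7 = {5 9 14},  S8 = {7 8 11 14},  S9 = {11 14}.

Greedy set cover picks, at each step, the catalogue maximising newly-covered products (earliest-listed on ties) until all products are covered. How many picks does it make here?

Greedy: pick S1 (covers 4 new) → pick S8 (covers 3 new) → pick S6 (covers 2 new) → pick S5 (covers 1 new) → pick S7 (covers 1 new). Total picks: 5.

5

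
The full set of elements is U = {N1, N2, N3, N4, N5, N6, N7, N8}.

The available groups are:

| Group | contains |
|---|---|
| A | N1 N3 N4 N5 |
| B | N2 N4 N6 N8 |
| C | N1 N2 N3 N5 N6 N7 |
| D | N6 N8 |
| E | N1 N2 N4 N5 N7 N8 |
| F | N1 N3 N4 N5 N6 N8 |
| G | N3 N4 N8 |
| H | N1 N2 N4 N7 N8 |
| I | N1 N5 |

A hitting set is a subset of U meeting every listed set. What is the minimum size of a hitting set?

2

Take T = {N5, N8}. Each listed group contains at least one of these, so T is a hitting set of size 2.
The groups D, I are pairwise disjoint, so any hitting set needs a separate element for each — at least 2. Hence 2 is optimal.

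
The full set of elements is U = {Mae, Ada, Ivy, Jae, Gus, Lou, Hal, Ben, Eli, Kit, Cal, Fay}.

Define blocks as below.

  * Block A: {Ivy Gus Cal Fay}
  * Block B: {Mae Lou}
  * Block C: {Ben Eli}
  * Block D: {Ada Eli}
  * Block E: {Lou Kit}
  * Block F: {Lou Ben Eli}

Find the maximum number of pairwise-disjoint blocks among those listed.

3

A, D, E are pairwise disjoint (A={Ivy,Gus,Cal,Fay}; D={Ada,Eli}; E={Lou,Kit}).
Every remaining block overlaps one of these, and no 4 of the listed blocks are pairwise disjoint, so 3 is the maximum.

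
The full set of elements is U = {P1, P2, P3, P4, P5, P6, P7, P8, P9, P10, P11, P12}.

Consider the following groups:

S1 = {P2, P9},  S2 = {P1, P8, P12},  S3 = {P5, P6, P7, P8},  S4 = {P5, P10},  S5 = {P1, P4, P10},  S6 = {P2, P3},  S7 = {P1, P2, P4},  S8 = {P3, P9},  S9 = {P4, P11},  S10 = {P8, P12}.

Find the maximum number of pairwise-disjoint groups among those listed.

4

S2, S4, S8, S9 are pairwise disjoint (S2={P1,P8,P12}; S4={P5,P10}; S8={P3,P9}; S9={P4,P11}).
Every remaining group overlaps one of these, and no 5 of the listed groups are pairwise disjoint, so 4 is the maximum.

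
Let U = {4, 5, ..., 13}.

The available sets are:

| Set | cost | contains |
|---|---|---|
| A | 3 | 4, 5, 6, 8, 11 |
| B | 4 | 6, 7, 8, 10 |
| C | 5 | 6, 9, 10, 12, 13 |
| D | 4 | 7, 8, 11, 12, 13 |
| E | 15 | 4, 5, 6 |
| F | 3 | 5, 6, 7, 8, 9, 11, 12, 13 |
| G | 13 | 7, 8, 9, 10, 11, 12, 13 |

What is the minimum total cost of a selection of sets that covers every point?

10

A, B, F together cover every point (A ∪ B ∪ F = {4, 5, 6, 7, 8, 9, 10, 11, 12, 13}); total cost 3 + 4 + 3 = 10.
No covering selection has total cost below 10.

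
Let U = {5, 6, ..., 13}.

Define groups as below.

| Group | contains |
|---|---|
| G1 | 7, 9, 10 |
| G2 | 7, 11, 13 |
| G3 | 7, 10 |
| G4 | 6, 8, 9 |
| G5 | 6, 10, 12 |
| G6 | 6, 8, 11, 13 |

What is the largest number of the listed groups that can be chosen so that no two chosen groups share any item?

G2, G4 are pairwise disjoint (G2={7,11,13}; G4={6,8,9}).
Every remaining group overlaps one of these, and no 3 of the listed groups are pairwise disjoint, so 2 is the maximum.

2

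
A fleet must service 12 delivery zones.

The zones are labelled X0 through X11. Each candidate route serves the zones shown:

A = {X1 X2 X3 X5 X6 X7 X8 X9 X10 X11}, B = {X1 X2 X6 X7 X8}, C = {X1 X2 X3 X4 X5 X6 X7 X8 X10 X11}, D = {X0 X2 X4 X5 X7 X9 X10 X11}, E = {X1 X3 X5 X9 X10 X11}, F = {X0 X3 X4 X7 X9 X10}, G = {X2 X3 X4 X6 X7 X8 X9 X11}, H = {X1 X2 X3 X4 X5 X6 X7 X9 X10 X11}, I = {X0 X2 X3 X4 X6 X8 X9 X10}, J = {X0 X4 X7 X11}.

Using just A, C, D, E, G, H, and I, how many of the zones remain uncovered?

0

Union of A, C, D, E, G, H, I = {X0, X1, X2, X3, X4, X5, X6, X7, X8, X9, X10, X11} — that's every zone, so 0 are uncovered.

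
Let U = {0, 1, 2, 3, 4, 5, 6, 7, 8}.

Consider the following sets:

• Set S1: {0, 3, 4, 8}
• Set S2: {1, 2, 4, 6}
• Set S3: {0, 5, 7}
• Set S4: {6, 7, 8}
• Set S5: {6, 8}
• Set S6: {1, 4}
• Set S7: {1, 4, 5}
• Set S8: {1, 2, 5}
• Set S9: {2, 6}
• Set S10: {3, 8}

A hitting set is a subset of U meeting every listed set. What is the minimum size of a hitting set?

H = {1, 5, 6, 8} meets every set (each contains at least one member of H), and |H| = 4.
The sets S3, S6, S9, S10 are pairwise disjoint, so any hitting set needs a separate element for each — at least 4. Hence 4 is optimal.

4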